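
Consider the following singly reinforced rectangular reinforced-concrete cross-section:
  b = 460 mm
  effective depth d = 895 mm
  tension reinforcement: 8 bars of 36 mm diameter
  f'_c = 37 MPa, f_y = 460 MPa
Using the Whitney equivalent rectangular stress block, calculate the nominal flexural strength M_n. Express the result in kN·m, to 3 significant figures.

A_s = 8 × 1018 = 8144 mm².
T = A_s f_y = 8144 × 460 = 3746240 N = 3746.24 kN.
From C = T: a = T/(0.85 f'_c b) = 3746240/(0.85 × 37 × 460) = 258.95 mm.
M_n = T(d − a/2) = 3746.24 kN × (895 − 129.475) mm = 2867.84 kN·m.

M_n ≈ 2870 kN·m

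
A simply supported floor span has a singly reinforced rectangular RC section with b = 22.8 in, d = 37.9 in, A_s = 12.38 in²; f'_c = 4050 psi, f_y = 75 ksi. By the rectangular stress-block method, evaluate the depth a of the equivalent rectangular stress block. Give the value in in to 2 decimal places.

a ≈ 11.83 in

T = A_s f_y = 12.38 × 75 = 928.5 kips.
a = T/(0.85 f'_c b) = 928.5/(0.85 × 4.05 × 22.8) = 11.83 in.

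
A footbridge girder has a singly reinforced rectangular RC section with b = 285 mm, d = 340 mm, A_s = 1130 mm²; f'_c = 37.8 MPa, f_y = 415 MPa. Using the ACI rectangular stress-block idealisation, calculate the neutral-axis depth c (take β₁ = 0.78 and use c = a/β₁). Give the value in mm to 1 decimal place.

c ≈ 65.7 mm

T = A_s f_y = 1130 × 415 = 468950 N = 468.95 kN.
Setting C = 0.85 f'_c a b equal to T: a = 468950/(0.85 × 37.8 × 285) = 51.212 mm.
With β₁ = 0.78, c = a/β₁ = 51.212/0.78 = 65.7 mm.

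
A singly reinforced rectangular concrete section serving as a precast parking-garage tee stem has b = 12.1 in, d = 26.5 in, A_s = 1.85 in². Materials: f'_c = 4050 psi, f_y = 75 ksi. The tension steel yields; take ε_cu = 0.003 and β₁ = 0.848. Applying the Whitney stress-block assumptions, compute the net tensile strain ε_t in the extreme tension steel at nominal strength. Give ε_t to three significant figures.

ε_t ≈ 0.0172

a = A_s f_y/(0.85 f'_c b) = 3.331 in.
β₁ = 0.848, so c = a/β₁ = 3.331/0.848 = 3.928 in.
From the linear strain diagram with ε_cu = 0.003: ε_t = 0.003 (d − c)/c = 0.003 × (26.5 − 3.928)/3.928 = 0.0172.
Since ε_t ≥ 0.005, the section is tension-controlled.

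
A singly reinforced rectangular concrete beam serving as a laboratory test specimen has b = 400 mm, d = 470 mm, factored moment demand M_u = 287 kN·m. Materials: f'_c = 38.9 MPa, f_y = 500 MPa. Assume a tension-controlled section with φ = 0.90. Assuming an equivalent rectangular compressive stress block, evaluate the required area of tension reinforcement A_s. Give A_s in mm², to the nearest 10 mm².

A_s ≈ 1440 mm²

M_n = M_u/φ = 287/0.90 = 318.889 kN·m.
With M_n = 0.85 f'_c a b (d − a/2), solve the quadratic for a:
a = d − √(d² − 2M_n/(0.85 f'_c b)) = 470 − √(470² − 2 × 318.889×10⁶/(0.85 × 38.9 × 400)) = 54.45 mm.
A_s = 0.85 f'_c a b / f_y = 0.85 × 38.9 × 54.45 × 400 / 500 = 1440.3 mm².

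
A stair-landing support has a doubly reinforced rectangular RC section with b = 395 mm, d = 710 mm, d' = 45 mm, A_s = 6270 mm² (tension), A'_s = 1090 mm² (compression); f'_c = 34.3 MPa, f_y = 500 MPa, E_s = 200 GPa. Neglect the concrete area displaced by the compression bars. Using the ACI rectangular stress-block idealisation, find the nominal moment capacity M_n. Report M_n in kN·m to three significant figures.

Assume both tension and compression steel yield.
Net tension couple steel: A_s − A'_s = 5180 mm².
a = (A_s − A'_s) f_y / (0.85 f'_c b) = 2590000/(0.85 × 34.3 × 395) = 224.90 mm.
c = a/β₁ = 224.90/0.805 = 279.38 mm; ε'_s = 0.003(c − d')/c = 0.0025 ≥ f_y/E_s = 0.0025, so compression steel does yield.
M_n = (A_s − A'_s) f_y (d − a/2) + A'_s f_y (d − d') = [2590000 × (710 − 112.45) + 545000 × (710 − 45)] × 10⁻⁶ = 1547.65 + 362.43 = 1910.08 kN·m.

M_n ≈ 1910 kN·m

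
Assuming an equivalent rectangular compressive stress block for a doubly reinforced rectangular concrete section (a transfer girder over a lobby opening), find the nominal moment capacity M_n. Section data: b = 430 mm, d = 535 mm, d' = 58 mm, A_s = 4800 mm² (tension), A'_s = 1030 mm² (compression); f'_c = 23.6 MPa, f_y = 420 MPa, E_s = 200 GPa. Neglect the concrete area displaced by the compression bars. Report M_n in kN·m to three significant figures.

Assume both tension and compression steel yield.
Net tension couple steel: A_s − A'_s = 3770 mm².
a = (A_s − A'_s) f_y / (0.85 f'_c b) = 1583400/(0.85 × 23.6 × 430) = 183.57 mm.
c = a/β₁ = 183.57/0.85 = 215.96 mm; ε'_s = 0.003(c − d')/c = 0.0022 ≥ f_y/E_s = 0.0021, so compression steel does yield.
M_n = (A_s − A'_s) f_y (d − a/2) + A'_s f_y (d − d') = [1583400 × (535 − 91.785) + 432600 × (535 − 58)] × 10⁻⁶ = 701.79 + 206.35 = 908.14 kN·m.

M_n ≈ 908 kN·m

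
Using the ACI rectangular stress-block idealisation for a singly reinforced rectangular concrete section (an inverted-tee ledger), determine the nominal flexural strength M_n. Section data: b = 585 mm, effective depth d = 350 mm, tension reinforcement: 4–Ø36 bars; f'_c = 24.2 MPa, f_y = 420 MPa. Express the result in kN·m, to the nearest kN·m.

A_s = 4 × 1018 = 4072 mm².
T = A_s f_y = 4072 × 420 = 1710240 N = 1710.24 kN.
From C = T: a = T/(0.85 f'_c b) = 1710240/(0.85 × 24.2 × 585) = 142.12 mm.
M_n = T(d − a/2) = 1710.24 kN × (350 − 71.06) mm = 477.05 kN·m.

M_n ≈ 477 kN·m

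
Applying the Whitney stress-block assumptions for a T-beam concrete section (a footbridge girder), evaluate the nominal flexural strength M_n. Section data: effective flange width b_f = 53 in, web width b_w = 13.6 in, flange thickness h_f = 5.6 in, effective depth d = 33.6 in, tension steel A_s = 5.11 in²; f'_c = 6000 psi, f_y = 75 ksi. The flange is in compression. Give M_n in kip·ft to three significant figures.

M_n ≈ 1050 kip·ft

Tension: T = A_s f_y = 5.11 × 75 = 383.25 kips.
Try a within the flange: a = T/(0.85 f'_c b_f) = 383.25/(0.85 × 6 × 53) = 1.418 in.
Since a = 1.418 ≤ h_f = 5.6 in, the stress block lies entirely in the flange; analyse as a rectangular beam of width b_f.
M_n = T(d − a/2) = 383.25 × (33.6 − 0.709) = 12605.5 kip·in.
M_n = 12605.5/12 = 1050.46 kip·ft.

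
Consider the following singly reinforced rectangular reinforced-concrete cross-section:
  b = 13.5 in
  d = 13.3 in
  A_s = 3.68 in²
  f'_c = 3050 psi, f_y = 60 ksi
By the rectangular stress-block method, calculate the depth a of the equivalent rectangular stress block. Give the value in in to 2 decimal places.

a ≈ 6.31 in

T = A_s f_y = 3.68 × 60 = 220.8 kips.
a = T/(0.85 f'_c b) = 220.8/(0.85 × 3.05 × 13.5) = 6.31 in.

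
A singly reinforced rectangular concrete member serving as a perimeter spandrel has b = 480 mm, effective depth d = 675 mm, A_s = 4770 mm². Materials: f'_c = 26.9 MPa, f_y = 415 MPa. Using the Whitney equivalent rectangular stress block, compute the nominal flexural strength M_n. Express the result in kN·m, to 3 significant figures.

T = A_s f_y = 4770 × 415 = 1979550 N = 1979.55 kN.
From C = T: a = T/(0.85 f'_c b) = 1979550/(0.85 × 26.9 × 480) = 180.37 mm.
M_n = T(d − a/2) = 1979.55 kN × (675 − 90.185) mm = 1157.67 kN·m.

M_n ≈ 1160 kN·m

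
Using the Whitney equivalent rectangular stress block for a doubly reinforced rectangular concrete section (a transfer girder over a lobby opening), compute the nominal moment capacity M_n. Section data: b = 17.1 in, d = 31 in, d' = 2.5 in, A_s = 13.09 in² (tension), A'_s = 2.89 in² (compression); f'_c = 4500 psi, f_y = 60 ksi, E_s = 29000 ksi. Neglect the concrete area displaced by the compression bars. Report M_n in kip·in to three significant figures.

Assume both steels yield.
a = (A_s − A'_s) f_y/(0.85 f'_c b) = (13.09 − 2.89) × 60/(0.85 × 4.5 × 17.1) = 9.357 in.
c = a/β₁ = 9.357/0.825 = 11.342 in; ε'_s = 0.003(c − d')/c = 0.0023 ≥ ε_y = 0.0021, so the compression steel yields.
M_n = (A_s − A'_s) f_y (d − a/2) + A'_s f_y (d − d') = 612 × (31 − 4.6785) + 173.4 × (31 − 2.5) = 16108.8 + 4941.9 = 21050.7 kip·in.

M_n ≈ 21100 kip·in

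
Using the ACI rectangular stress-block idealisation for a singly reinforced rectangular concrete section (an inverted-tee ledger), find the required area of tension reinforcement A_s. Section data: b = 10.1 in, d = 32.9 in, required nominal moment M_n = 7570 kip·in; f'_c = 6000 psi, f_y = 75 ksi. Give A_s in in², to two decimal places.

From M_n = 0.85 f'_c a b (d − a/2):
a = d − √(d² − 2M_n/(0.85 f'_c b)) = 32.9 − √(32.9² − 2 × 7570/(0.85 × 6 × 10.1)) = 4.820 in.
A_s = 0.85 f'_c a b / f_y = 0.85 × 6 × 4.820 × 10.1 / 75 = 3.310 in².

A_s ≈ 3.31 in²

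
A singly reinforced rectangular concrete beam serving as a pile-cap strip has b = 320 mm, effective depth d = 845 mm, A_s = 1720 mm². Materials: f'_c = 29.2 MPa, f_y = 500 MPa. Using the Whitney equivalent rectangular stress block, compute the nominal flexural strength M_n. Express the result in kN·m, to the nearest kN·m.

T = A_s f_y = 1720 × 500 = 860000 N = 860 kN.
From C = T: a = T/(0.85 f'_c b) = 860000/(0.85 × 29.2 × 320) = 108.28 mm.
M_n = T(d − a/2) = 860 kN × (845 − 54.14) mm = 680.14 kN·m.

M_n ≈ 680 kN·m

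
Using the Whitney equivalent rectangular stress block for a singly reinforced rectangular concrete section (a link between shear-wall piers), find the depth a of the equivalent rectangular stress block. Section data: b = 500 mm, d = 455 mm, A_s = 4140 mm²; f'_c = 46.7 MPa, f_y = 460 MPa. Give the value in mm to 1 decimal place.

T = A_s f_y = 4140 × 460 = 1904400 N = 1904.4 kN.
Setting C = 0.85 f'_c a b equal to T: a = 1904400/(0.85 × 46.7 × 500) = 96.0 mm.

a ≈ 96.0 mm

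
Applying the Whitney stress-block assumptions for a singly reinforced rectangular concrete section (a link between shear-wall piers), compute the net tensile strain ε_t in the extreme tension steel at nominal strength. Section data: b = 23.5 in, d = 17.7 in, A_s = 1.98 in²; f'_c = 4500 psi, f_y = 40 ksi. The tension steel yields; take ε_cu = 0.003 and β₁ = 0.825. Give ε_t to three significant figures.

ε_t ≈ 0.0467

a = A_s f_y/(0.85 f'_c b) = 0.881 in.
β₁ = 0.825, so c = a/β₁ = 0.881/0.825 = 1.068 in.
From the linear strain diagram with ε_cu = 0.003: ε_t = 0.003 (d − c)/c = 0.003 × (17.7 − 1.068)/1.068 = 0.0467.
Since ε_t ≥ 0.005, the section is tension-controlled.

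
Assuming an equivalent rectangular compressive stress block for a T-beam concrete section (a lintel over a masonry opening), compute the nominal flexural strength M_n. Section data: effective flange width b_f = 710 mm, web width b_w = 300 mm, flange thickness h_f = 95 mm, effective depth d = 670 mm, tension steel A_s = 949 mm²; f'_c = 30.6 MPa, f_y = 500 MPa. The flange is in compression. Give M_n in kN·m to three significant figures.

Tension: T = A_s f_y = 949 × 500 = 474500 N.
Try a within the flange: a = T/(0.85 f'_c b_f) = 474500/(0.85 × 30.6 × 710) = 25.69 mm.
Since a = 25.69 ≤ h_f = 95 mm, the stress block lies entirely in the flange; analyse as a rectangular beam of width b_f.
M_n = T(d − a/2) = 474500 × (670 − 12.845) = 311.82 × 10⁶ N·mm.
M_n = 311.82 kN·m.

M_n ≈ 312 kN·m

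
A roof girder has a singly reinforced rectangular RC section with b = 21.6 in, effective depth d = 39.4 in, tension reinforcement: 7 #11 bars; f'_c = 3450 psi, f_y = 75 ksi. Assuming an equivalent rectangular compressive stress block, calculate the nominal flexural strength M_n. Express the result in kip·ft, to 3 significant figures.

M_n ≈ 2250 kip·ft

A_s = 7 × 1.56 = 10.92 in².
T = A_s f_y = 10.92 × 75 = 819 kips.
a = T/(0.85 f'_c b) = 819/(0.85 × 3.45 × 21.6) = 12.930 in.
M_n = T(d − a/2) = 819 × (39.4 − 6.465) = 26973.8 kip·in = 26973.8/12 = 2247.82 kip·ft.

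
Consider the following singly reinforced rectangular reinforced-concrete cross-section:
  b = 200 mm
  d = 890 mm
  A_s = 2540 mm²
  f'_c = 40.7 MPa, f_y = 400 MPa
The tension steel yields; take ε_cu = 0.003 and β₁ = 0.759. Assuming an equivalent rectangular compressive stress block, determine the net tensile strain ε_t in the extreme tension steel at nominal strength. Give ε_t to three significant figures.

ε_t ≈ 0.0108

a = A_s f_y/(0.85 f'_c b) = 146.84 mm.
β₁ = 0.759, so c = a/β₁ = 146.84/0.759 = 193.47 mm.
From the linear strain diagram with ε_cu = 0.003: ε_t = 0.003 (d − c)/c = 0.003 × (890 − 193.47)/193.47 = 0.0108.
Since ε_t ≥ 0.005, the section is tension-controlled.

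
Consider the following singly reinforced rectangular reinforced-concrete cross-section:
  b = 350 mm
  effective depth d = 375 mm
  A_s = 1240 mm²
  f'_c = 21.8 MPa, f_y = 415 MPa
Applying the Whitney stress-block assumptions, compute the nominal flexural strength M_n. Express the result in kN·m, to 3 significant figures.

T = A_s f_y = 1240 × 415 = 514600 N = 514.6 kN.
From C = T: a = T/(0.85 f'_c b) = 514600/(0.85 × 21.8 × 350) = 79.35 mm.
M_n = T(d − a/2) = 514.6 kN × (375 − 39.675) mm = 172.56 kN·m.

M_n ≈ 173 kN·m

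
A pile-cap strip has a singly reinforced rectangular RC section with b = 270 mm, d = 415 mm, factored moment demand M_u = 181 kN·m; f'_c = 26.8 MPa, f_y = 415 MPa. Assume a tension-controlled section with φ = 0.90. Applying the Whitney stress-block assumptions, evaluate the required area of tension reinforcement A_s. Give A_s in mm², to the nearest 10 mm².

A_s ≈ 1310 mm²

M_n = M_u/φ = 181/0.90 = 201.111 kN·m.
With M_n = 0.85 f'_c a b (d − a/2), solve the quadratic for a:
a = d − √(d² − 2M_n/(0.85 f'_c b)) = 415 − √(415² − 2 × 201.111×10⁶/(0.85 × 26.8 × 270)) = 88.15 mm.
A_s = 0.85 f'_c a b / f_y = 0.85 × 26.8 × 88.15 × 270 / 415 = 1306.4 mm².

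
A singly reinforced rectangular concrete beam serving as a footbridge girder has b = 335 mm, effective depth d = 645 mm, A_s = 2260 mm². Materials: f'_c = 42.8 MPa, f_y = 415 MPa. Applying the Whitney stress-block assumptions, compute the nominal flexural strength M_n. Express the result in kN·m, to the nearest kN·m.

T = A_s f_y = 2260 × 415 = 937900 N = 937.9 kN.
From C = T: a = T/(0.85 f'_c b) = 937900/(0.85 × 42.8 × 335) = 76.96 mm.
M_n = T(d − a/2) = 937.9 kN × (645 − 38.48) mm = 568.86 kN·m.

M_n ≈ 569 kN·m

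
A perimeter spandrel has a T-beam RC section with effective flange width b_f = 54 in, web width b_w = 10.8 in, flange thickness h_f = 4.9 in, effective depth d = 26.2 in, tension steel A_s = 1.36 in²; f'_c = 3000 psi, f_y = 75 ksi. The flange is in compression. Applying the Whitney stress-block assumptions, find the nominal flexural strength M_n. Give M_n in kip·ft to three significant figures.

M_n ≈ 220 kip·ft

Tension: T = A_s f_y = 1.36 × 75 = 102 kips.
Try a within the flange: a = T/(0.85 f'_c b_f) = 102/(0.85 × 3 × 54) = 0.741 in.
Since a = 0.741 ≤ h_f = 4.9 in, the stress block lies entirely in the flange; analyse as a rectangular beam of width b_f.
M_n = T(d − a/2) = 102 × (26.2 − 0.3705) = 2634.6 kip·in.
M_n = 2634.6/12 = 219.55 kip·ft.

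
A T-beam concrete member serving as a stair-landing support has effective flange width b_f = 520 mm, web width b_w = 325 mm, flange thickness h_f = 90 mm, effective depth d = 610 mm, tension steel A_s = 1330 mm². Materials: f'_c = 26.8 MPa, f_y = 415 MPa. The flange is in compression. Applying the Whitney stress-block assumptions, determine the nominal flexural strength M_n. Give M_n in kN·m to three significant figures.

M_n ≈ 324 kN·m

Tension: T = A_s f_y = 1330 × 415 = 551950 N.
Try a within the flange: a = T/(0.85 f'_c b_f) = 551950/(0.85 × 26.8 × 520) = 46.60 mm.
Since a = 46.60 ≤ h_f = 90 mm, the stress block lies entirely in the flange; analyse as a rectangular beam of width b_f.
M_n = T(d − a/2) = 551950 × (610 − 23.3) = 323.83 × 10⁶ N·mm.
M_n = 323.83 kN·m.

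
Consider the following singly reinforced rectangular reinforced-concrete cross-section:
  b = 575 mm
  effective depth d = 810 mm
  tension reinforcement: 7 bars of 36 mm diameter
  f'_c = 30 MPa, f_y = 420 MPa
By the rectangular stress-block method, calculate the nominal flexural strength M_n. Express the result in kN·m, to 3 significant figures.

M_n ≈ 2120 kN·m

A_s = 7 × 1018 = 7126 mm².
T = A_s f_y = 7126 × 420 = 2992920 N = 2992.92 kN.
From C = T: a = T/(0.85 f'_c b) = 2992920/(0.85 × 30 × 575) = 204.12 mm.
M_n = T(d − a/2) = 2992.92 kN × (810 − 102.06) mm = 2118.81 kN·m.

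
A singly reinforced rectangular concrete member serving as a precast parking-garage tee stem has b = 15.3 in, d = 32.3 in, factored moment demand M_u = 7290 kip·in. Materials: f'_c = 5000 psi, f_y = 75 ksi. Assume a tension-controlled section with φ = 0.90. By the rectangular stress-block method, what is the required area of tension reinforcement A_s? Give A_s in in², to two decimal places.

M_n = M_u/φ = 7290/0.90 = 8100 kip·in.
From M_n = 0.85 f'_c a b (d − a/2):
a = d − √(d² − 2M_n/(0.85 f'_c b)) = 32.3 − √(32.3² − 2 × 8100/(0.85 × 5 × 15.3)) = 4.119 in.
A_s = 0.85 f'_c a b / f_y = 0.85 × 5 × 4.119 × 15.3 / 75 = 3.571 in².

A_s ≈ 3.57 in²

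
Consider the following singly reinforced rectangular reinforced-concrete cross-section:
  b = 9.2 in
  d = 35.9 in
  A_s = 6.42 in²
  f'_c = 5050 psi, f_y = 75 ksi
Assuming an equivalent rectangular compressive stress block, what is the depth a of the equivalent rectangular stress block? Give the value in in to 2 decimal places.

T = A_s f_y = 6.42 × 75 = 481.5 kips.
a = T/(0.85 f'_c b) = 481.5/(0.85 × 5.05 × 9.2) = 12.19 in.

a ≈ 12.19 in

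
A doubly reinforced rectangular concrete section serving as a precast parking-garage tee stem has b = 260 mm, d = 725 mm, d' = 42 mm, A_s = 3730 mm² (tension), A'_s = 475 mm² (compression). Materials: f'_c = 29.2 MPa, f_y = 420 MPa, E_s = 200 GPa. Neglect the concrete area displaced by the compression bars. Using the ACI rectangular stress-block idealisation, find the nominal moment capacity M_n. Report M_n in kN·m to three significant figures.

M_n ≈ 983 kN·m

Assume both tension and compression steel yield.
Net tension couple steel: A_s − A'_s = 3255 mm².
a = (A_s − A'_s) f_y / (0.85 f'_c b) = 1367100/(0.85 × 29.2 × 260) = 211.85 mm.
c = a/β₁ = 211.85/0.841 = 251.90 mm; ε'_s = 0.003(c − d')/c = 0.0025 ≥ f_y/E_s = 0.0021, so compression steel does yield.
M_n = (A_s − A'_s) f_y (d − a/2) + A'_s f_y (d − d') = [1367100 × (725 − 105.925) + 199500 × (725 − 42)] × 10⁻⁶ = 846.34 + 136.26 = 982.60 kN·m.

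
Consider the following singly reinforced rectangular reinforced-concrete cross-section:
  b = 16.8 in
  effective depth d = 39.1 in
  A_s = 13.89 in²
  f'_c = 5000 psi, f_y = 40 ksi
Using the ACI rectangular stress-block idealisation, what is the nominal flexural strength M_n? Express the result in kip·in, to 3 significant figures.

M_n ≈ 19600 kip·in

T = A_s f_y = 13.89 × 40 = 555.6 kips.
a = T/(0.85 f'_c b) = 555.6/(0.85 × 5 × 16.8) = 7.782 in.
M_n = T(d − a/2) = 555.6 × (39.1 − 3.891) = 19562.1 kip·in.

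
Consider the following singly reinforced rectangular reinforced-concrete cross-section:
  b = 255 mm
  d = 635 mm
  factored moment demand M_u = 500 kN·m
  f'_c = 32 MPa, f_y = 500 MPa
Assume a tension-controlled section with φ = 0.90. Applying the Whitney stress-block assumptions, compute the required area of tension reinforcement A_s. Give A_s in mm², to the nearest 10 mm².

M_n = M_u/φ = 500/0.90 = 555.556 kN·m.
With M_n = 0.85 f'_c a b (d − a/2), solve the quadratic for a:
a = d − √(d² − 2M_n/(0.85 f'_c b)) = 635 − √(635² − 2 × 555.556×10⁶/(0.85 × 32 × 255)) = 142.02 mm.
A_s = 0.85 f'_c a b / f_y = 0.85 × 32 × 142.02 × 255 / 500 = 1970.1 mm².

A_s ≈ 1970 mm²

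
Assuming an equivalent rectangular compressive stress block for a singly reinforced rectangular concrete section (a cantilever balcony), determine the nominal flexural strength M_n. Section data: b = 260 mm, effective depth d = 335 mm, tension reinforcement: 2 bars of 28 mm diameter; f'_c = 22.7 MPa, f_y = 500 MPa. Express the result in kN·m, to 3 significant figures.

M_n ≈ 169 kN·m

A_s = 2 × 616 = 1232 mm².
T = A_s f_y = 1232 × 500 = 616000 N = 616 kN.
From C = T: a = T/(0.85 f'_c b) = 616000/(0.85 × 22.7 × 260) = 122.79 mm.
M_n = T(d − a/2) = 616 kN × (335 − 61.395) mm = 168.54 kN·m.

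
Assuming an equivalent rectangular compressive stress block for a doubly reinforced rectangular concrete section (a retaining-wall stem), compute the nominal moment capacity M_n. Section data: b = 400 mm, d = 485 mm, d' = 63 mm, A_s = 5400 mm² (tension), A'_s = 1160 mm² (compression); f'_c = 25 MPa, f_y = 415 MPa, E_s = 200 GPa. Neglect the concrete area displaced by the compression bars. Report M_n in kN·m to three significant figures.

Assume both tension and compression steel yield.
Net tension couple steel: A_s − A'_s = 4240 mm².
a = (A_s − A'_s) f_y / (0.85 f'_c b) = 1759600/(0.85 × 25 × 400) = 207.01 mm.
c = a/β₁ = 207.01/0.85 = 243.54 mm; ε'_s = 0.003(c − d')/c = 0.0022 ≥ f_y/E_s = 0.0021, so compression steel does yield.
M_n = (A_s − A'_s) f_y (d − a/2) + A'_s f_y (d − d') = [1759600 × (485 − 103.505) + 481400 × (485 − 63)] × 10⁻⁶ = 671.28 + 203.15 = 874.43 kN·m.

M_n ≈ 874 kN·m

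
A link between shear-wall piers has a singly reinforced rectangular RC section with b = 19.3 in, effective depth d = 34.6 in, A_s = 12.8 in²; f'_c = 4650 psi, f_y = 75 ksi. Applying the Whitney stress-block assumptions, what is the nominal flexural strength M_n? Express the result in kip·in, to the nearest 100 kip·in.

T = A_s f_y = 12.8 × 75 = 960 kips.
a = T/(0.85 f'_c b) = 960/(0.85 × 4.65 × 19.3) = 12.585 in.
M_n = T(d − a/2) = 960 × (34.6 − 6.2925) = 27175.2 kip·in.

M_n ≈ 27200 kip·in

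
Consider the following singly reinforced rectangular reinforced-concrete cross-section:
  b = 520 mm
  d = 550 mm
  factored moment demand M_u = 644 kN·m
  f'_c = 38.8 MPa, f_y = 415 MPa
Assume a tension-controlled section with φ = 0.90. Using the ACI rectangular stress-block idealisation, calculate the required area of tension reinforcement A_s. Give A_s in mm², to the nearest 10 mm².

M_n = M_u/φ = 644/0.90 = 715.556 kN·m.
With M_n = 0.85 f'_c a b (d − a/2), solve the quadratic for a:
a = d − √(d² − 2M_n/(0.85 f'_c b)) = 550 − √(550² − 2 × 715.556×10⁶/(0.85 × 38.8 × 520)) = 81.97 mm.
A_s = 0.85 f'_c a b / f_y = 0.85 × 38.8 × 81.97 × 520 / 415 = 3387.4 mm².

A_s ≈ 3390 mm²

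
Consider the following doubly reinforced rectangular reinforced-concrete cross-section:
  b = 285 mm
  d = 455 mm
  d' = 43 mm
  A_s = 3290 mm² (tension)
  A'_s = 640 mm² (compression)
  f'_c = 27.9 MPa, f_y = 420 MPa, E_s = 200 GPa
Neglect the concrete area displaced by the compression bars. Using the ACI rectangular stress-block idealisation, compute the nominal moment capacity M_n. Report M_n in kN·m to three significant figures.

M_n ≈ 526 kN·m

Assume both tension and compression steel yield.
Net tension couple steel: A_s − A'_s = 2650 mm².
a = (A_s − A'_s) f_y / (0.85 f'_c b) = 1113000/(0.85 × 27.9 × 285) = 164.67 mm.
c = a/β₁ = 164.67/0.85 = 193.73 mm; ε'_s = 0.003(c − d')/c = 0.0023 ≥ f_y/E_s = 0.0021, so compression steel does yield.
M_n = (A_s − A'_s) f_y (d − a/2) + A'_s f_y (d − d') = [1113000 × (455 − 82.335) + 268800 × (455 − 43)] × 10⁻⁶ = 414.78 + 110.75 = 525.53 kN·m.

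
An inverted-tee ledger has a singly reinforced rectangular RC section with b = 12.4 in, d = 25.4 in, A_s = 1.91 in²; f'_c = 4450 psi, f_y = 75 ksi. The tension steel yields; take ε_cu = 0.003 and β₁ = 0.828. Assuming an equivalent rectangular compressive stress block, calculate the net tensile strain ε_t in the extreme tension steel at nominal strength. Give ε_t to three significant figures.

a = A_s f_y/(0.85 f'_c b) = 3.054 in.
β₁ = 0.828, so c = a/β₁ = 3.054/0.828 = 3.688 in.
From the linear strain diagram with ε_cu = 0.003: ε_t = 0.003 (d − c)/c = 0.003 × (25.4 − 3.688)/3.688 = 0.0177.
Since ε_t ≥ 0.005, the section is tension-controlled.

ε_t ≈ 0.0177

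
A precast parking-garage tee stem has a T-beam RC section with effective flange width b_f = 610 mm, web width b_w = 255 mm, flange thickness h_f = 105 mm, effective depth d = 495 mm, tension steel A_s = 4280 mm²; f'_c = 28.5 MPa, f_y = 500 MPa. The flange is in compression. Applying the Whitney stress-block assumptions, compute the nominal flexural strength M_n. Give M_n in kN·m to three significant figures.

M_n ≈ 888 kN·m

Tension: T = A_s f_y = 4280 × 500 = 2140000 N.
Try a within the flange: a = T/(0.85 f'_c b_f) = 2140000/(0.85 × 28.5 × 610) = 144.82 mm.
a = 144.82 > h_f = 105 mm: the block extends into the web. Split into flange-overhang and web parts.
C_f = 0.85 f'_c (b_f − b_w) h_f = 0.85 × 28.5 × (610 − 255) × 105 = 902987 N.
Remaining web compression depth: a_w = (T − C_f)/(0.85 f'_c b_w) = (2140000 − 902987)/(0.85 × 28.5 × 255) = 200.25 mm.
M_n = C_f(d − h_f/2) + (T − C_f)(d − a_w/2) = 902987 × (495 − 52.5) + 1237013 × (495 − 100.125) = 399.57 + 488.47 = 888.04 × 10⁶ N·mm.
M_n = 888.04 kN·m.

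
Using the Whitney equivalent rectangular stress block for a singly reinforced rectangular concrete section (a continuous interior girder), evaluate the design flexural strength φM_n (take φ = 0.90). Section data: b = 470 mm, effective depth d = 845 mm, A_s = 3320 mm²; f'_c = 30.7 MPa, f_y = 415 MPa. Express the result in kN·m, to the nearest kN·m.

T = A_s f_y = 3320 × 415 = 1377800 N = 1377.8 kN.
From C = T: a = T/(0.85 f'_c b) = 1377800/(0.85 × 30.7 × 470) = 112.34 mm.
M_n = T(d − a/2) = 1377.8 kN × (845 − 56.17) mm = 1086.85 kN·m.
φM_n = 0.90 × 1086.85 = 978.17 kN·m.

φM_n ≈ 978 kN·m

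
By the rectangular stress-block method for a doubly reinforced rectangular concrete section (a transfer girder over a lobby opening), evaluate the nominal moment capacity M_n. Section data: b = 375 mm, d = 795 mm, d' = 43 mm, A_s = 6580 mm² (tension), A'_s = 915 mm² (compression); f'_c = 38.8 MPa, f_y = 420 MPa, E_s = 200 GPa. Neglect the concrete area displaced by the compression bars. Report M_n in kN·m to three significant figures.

Assume both tension and compression steel yield.
Net tension couple steel: A_s − A'_s = 5665 mm².
a = (A_s − A'_s) f_y / (0.85 f'_c b) = 2379300/(0.85 × 38.8 × 375) = 192.38 mm.
c = a/β₁ = 192.38/0.773 = 248.87 mm; ε'_s = 0.003(c − d')/c = 0.0025 ≥ f_y/E_s = 0.0021, so compression steel does yield.
M_n = (A_s − A'_s) f_y (d − a/2) + A'_s f_y (d − d') = [2379300 × (795 − 96.19) + 384300 × (795 − 43)] × 10⁻⁶ = 1662.68 + 288.99 = 1951.67 kN·m.

M_n ≈ 1950 kN·m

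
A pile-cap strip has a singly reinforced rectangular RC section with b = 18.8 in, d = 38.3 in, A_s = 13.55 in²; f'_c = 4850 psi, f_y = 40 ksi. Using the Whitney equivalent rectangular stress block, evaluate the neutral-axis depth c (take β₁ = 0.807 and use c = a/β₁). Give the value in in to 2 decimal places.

T = A_s f_y = 13.55 × 40 = 542 kips.
a = T/(0.85 f'_c b) = 542/(0.85 × 4.85 × 18.8) = 6.9933 in.
With β₁ = 0.807, c = a/β₁ = 6.9933/0.807 = 8.67 in.

c ≈ 8.67 in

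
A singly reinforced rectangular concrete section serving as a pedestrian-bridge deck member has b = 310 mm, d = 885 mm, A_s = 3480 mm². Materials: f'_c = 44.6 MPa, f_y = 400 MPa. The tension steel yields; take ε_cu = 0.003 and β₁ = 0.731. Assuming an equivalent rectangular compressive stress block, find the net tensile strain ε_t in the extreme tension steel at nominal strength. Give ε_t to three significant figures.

a = A_s f_y/(0.85 f'_c b) = 118.45 mm.
β₁ = 0.731, so c = a/β₁ = 118.45/0.731 = 162.04 mm.
From the linear strain diagram with ε_cu = 0.003: ε_t = 0.003 (d − c)/c = 0.003 × (885 − 162.04)/162.04 = 0.0134.
Since ε_t ≥ 0.005, the section is tension-controlled.

ε_t ≈ 0.0134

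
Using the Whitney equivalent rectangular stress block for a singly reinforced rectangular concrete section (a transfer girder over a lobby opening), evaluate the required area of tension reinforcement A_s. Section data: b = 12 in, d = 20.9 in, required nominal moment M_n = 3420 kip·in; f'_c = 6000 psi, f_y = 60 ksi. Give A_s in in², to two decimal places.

From M_n = 0.85 f'_c a b (d − a/2):
a = d − √(d² − 2M_n/(0.85 f'_c b)) = 20.9 − √(20.9² − 2 × 3420/(0.85 × 6 × 12)) = 2.871 in.
A_s = 0.85 f'_c a b / f_y = 0.85 × 6 × 2.871 × 12 / 60 = 2.928 in².

A_s ≈ 2.93 in²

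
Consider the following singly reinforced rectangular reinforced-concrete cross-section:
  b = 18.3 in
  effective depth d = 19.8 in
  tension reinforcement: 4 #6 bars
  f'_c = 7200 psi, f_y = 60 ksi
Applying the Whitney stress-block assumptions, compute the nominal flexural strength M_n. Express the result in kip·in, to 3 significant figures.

M_n ≈ 2040 kip·in

A_s = 4 × 0.44 = 1.76 in².
T = A_s f_y = 1.76 × 60 = 105.6 kips.
a = T/(0.85 f'_c b) = 105.6/(0.85 × 7.2 × 18.3) = 0.943 in.
M_n = T(d − a/2) = 105.6 × (19.8 − 0.4715) = 2041.1 kip·in.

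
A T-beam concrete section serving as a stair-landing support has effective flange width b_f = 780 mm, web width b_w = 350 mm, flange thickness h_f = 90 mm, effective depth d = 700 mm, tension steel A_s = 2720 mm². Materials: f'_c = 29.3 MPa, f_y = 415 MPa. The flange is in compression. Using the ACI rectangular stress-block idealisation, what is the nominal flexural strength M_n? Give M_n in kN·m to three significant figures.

M_n ≈ 757 kN·m

Tension: T = A_s f_y = 2720 × 415 = 1128800 N.
Try a within the flange: a = T/(0.85 f'_c b_f) = 1128800/(0.85 × 29.3 × 780) = 58.11 mm.
Since a = 58.11 ≤ h_f = 90 mm, the stress block lies entirely in the flange; analyse as a rectangular beam of width b_f.
M_n = T(d − a/2) = 1128800 × (700 − 29.055) = 757.36 × 10⁶ N·mm.
M_n = 757.36 kN·m.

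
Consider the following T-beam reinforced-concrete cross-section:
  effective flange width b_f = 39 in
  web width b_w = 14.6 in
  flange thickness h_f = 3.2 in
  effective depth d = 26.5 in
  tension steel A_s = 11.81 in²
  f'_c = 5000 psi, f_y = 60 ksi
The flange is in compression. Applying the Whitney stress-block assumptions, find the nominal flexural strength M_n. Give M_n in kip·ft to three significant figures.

M_n ≈ 1430 kip·ft

Tension: T = A_s f_y = 11.81 × 60 = 708.6 kips.
Try a within the flange: a = T/(0.85 f'_c b_f) = 708.6/(0.85 × 5 × 39) = 4.275 in.
a = 4.275 > h_f = 3.2 in: the block extends into the web. Split into flange-overhang and web parts.
C_f = 0.85 f'_c (b_f − b_w) h_f = 0.85 × 5 × (39 − 14.6) × 3.2 = 331.8 kips.
Remaining web compression depth: a_w = (T − C_f)/(0.85 f'_c b_w) = (708.6 − 331.8)/(0.85 × 5 × 14.6) = 6.073 in.
M_n = C_f(d − h_f/2) + (T − C_f)(d − a_w/2) = 331.8 × (26.5 − 1.6) + 376.8 × (26.5 − 3.0365) = 8261.8 + 8841.0 = 17102.8 kip·in.
M_n = 17102.8/12 = 1425.23 kip·ft.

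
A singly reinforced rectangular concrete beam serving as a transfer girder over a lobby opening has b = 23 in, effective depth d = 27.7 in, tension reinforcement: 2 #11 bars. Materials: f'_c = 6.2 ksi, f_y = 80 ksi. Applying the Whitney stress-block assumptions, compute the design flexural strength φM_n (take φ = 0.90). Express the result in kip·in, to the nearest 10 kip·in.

φM_n ≈ 5990 kip·in

A_s = 2 × 1.56 = 3.12 in².
T = A_s f_y = 3.12 × 80 = 249.6 kips.
a = T/(0.85 f'_c b) = 249.6/(0.85 × 6.2 × 23) = 2.059 in.
M_n = T(d − a/2) = 249.6 × (27.7 − 1.0295) = 6657.0 kip·in.
φM_n = 0.90 × 6657.0 = 5991.3 kip·in.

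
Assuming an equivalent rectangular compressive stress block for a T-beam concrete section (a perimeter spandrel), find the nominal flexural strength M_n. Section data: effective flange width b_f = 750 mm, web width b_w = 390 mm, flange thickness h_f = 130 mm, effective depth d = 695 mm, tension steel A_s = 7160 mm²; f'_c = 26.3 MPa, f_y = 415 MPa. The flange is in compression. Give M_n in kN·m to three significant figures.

Tension: T = A_s f_y = 7160 × 415 = 2971400 N.
Try a within the flange: a = T/(0.85 f'_c b_f) = 2971400/(0.85 × 26.3 × 750) = 177.23 mm.
a = 177.23 > h_f = 130 mm: the block extends into the web. Split into flange-overhang and web parts.
C_f = 0.85 f'_c (b_f − b_w) h_f = 0.85 × 26.3 × (750 − 390) × 130 = 1046214 N.
Remaining web compression depth: a_w = (T − C_f)/(0.85 f'_c b_w) = (2971400 − 1046214)/(0.85 × 26.3 × 390) = 220.82 mm.
M_n = C_f(d − h_f/2) + (T − C_f)(d − a_w/2) = 1046214 × (695 − 65) + 1925186 × (695 − 110.41) = 659.11 + 1125.44 = 1784.55 × 10⁶ N·mm.
M_n = 1784.55 kN·m.

M_n ≈ 1780 kN·m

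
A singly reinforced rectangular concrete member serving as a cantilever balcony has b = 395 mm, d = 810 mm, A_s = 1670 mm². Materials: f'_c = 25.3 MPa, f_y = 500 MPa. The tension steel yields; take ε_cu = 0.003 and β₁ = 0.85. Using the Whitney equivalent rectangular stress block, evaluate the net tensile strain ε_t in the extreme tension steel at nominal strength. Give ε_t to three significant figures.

a = A_s f_y/(0.85 f'_c b) = 98.30 mm.
β₁ = 0.85, so c = a/β₁ = 98.30/0.85 = 115.65 mm.
From the linear strain diagram with ε_cu = 0.003: ε_t = 0.003 (d − c)/c = 0.003 × (810 − 115.65)/115.65 = 0.0180.
Since ε_t ≥ 0.005, the section is tension-controlled.

ε_t ≈ 0.0180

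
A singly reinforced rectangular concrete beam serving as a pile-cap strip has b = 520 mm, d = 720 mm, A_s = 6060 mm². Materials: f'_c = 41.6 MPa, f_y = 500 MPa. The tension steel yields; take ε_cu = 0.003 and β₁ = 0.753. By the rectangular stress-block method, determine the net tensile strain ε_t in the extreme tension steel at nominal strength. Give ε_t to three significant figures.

ε_t ≈ 0.00687

a = A_s f_y/(0.85 f'_c b) = 164.79 mm.
β₁ = 0.753, so c = a/β₁ = 164.79/0.753 = 218.84 mm.
From the linear strain diagram with ε_cu = 0.003: ε_t = 0.003 (d − c)/c = 0.003 × (720 − 218.84)/218.84 = 0.00687.
Since ε_t ≥ 0.005, the section is tension-controlled.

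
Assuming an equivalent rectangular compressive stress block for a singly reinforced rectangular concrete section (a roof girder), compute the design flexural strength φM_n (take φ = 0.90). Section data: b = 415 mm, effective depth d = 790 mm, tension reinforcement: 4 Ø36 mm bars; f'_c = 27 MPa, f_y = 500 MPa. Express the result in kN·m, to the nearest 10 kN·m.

A_s = 4 × 1018 = 4072 mm².
T = A_s f_y = 4072 × 500 = 2036000 N = 2036 kN.
From C = T: a = T/(0.85 f'_c b) = 2036000/(0.85 × 27 × 415) = 213.77 mm.
M_n = T(d − a/2) = 2036 kN × (790 − 106.885) mm = 1390.82 kN·m.
φM_n = 0.90 × 1390.82 = 1251.74 kN·m.

φM_n ≈ 1250 kN·m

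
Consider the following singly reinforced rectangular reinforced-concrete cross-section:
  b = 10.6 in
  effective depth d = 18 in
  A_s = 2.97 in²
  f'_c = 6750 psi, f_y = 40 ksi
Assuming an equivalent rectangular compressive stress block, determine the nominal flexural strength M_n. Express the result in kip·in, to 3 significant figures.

M_n ≈ 2020 kip·in

T = A_s f_y = 2.97 × 40 = 118.8 kips.
a = T/(0.85 f'_c b) = 118.8/(0.85 × 6.75 × 10.6) = 1.953 in.
M_n = T(d − a/2) = 118.8 × (18 − 0.9765) = 2022.4 kip·in.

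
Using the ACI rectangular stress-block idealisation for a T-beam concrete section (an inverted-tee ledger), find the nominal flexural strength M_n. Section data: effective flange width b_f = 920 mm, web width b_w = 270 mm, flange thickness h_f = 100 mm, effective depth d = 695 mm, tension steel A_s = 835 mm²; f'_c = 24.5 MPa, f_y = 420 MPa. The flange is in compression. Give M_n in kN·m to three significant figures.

Tension: T = A_s f_y = 835 × 420 = 350700 N.
Try a within the flange: a = T/(0.85 f'_c b_f) = 350700/(0.85 × 24.5 × 920) = 18.30 mm.
Since a = 18.30 ≤ h_f = 100 mm, the stress block lies entirely in the flange; analyse as a rectangular beam of width b_f.
M_n = T(d − a/2) = 350700 × (695 − 9.15) = 240.53 × 10⁶ N·mm.
M_n = 240.53 kN·m.

M_n ≈ 241 kN·m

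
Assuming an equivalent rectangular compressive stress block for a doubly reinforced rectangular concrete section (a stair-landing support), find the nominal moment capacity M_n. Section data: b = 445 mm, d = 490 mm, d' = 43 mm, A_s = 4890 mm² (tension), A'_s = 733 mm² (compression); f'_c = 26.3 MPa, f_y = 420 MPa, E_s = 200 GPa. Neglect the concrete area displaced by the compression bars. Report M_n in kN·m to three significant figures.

M_n ≈ 840 kN·m

Assume both tension and compression steel yield.
Net tension couple steel: A_s − A'_s = 4157 mm².
a = (A_s − A'_s) f_y / (0.85 f'_c b) = 1745940/(0.85 × 26.3 × 445) = 175.51 mm.
c = a/β₁ = 175.51/0.85 = 206.48 mm; ε'_s = 0.003(c − d')/c = 0.0024 ≥ f_y/E_s = 0.0021, so compression steel does yield.
M_n = (A_s − A'_s) f_y (d − a/2) + A'_s f_y (d − d') = [1745940 × (490 − 87.755) + 307860 × (490 − 43)] × 10⁻⁶ = 702.30 + 137.61 = 839.91 kN·m.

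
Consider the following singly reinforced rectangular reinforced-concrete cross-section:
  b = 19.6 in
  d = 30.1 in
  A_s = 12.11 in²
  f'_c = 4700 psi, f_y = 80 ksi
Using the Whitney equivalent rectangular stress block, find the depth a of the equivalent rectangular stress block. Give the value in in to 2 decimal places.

T = A_s f_y = 12.11 × 80 = 968.8 kips.
a = T/(0.85 f'_c b) = 968.8/(0.85 × 4.7 × 19.6) = 12.37 in.

a ≈ 12.37 in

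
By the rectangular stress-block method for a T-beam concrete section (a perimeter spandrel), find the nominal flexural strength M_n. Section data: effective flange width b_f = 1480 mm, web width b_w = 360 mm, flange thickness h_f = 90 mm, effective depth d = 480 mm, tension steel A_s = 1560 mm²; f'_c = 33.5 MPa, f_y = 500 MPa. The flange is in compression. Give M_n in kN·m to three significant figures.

M_n ≈ 367 kN·m

Tension: T = A_s f_y = 1560 × 500 = 780000 N.
Try a within the flange: a = T/(0.85 f'_c b_f) = 780000/(0.85 × 33.5 × 1480) = 18.51 mm.
Since a = 18.51 ≤ h_f = 90 mm, the stress block lies entirely in the flange; analyse as a rectangular beam of width b_f.
M_n = T(d − a/2) = 780000 × (480 − 9.255) = 367.18 × 10⁶ N·mm.
M_n = 367.18 kN·m.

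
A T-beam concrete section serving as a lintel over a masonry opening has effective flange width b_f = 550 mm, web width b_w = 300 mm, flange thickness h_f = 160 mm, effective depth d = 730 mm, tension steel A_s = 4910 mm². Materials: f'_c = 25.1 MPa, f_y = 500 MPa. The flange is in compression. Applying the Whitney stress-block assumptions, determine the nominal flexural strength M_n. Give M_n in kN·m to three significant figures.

Tension: T = A_s f_y = 4910 × 500 = 2455000 N.
Try a within the flange: a = T/(0.85 f'_c b_f) = 2455000/(0.85 × 25.1 × 550) = 209.22 mm.
a = 209.22 > h_f = 160 mm: the block extends into the web. Split into flange-overhang and web parts.
C_f = 0.85 f'_c (b_f − b_w) h_f = 0.85 × 25.1 × (550 − 300) × 160 = 853400 N.
Remaining web compression depth: a_w = (T − C_f)/(0.85 f'_c b_w) = (2455000 − 853400)/(0.85 × 25.1 × 300) = 250.23 mm.
M_n = C_f(d − h_f/2) + (T − C_f)(d − a_w/2) = 853400 × (730 − 80) + 1601600 × (730 − 125.115) = 554.71 + 968.78 = 1523.49 × 10⁶ N·mm.
M_n = 1523.49 kN·m.

M_n ≈ 1520 kN·m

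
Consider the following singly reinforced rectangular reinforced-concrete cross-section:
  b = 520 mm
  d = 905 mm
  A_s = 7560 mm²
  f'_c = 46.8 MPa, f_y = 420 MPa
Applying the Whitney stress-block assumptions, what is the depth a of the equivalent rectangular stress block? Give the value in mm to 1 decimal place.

T = A_s f_y = 7560 × 420 = 3175200 N = 3175.2 kN.
Setting C = 0.85 f'_c a b equal to T: a = 3175200/(0.85 × 46.8 × 520) = 153.5 mm.

a ≈ 153.5 mm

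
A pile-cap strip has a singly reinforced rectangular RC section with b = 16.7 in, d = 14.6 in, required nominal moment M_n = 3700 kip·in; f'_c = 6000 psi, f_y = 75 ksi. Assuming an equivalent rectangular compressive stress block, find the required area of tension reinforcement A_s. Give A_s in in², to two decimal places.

From M_n = 0.85 f'_c a b (d − a/2):
a = d − √(d² − 2M_n/(0.85 f'_c b)) = 14.6 − √(14.6² − 2 × 3700/(0.85 × 6 × 16.7)) = 3.363 in.
A_s = 0.85 f'_c a b / f_y = 0.85 × 6 × 3.363 × 16.7 / 75 = 3.819 in².

A_s ≈ 3.82 in²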